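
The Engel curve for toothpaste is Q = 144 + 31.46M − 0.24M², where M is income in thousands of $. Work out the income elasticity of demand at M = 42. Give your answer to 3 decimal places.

0.455

At M = 42: Q = 1041.9600.
dQ/dM = 31.46 − 0.48M = 11.30000.
η = (dQ/dM)·(M/Q) = 11.30000 × (42/1041.9600) = 0.455.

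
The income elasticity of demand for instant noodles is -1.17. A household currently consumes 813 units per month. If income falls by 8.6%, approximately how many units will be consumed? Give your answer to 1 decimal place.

%ΔQ ≈ η × %ΔI = -1.17 × (-8.6%) = 10.062%.
New Q ≈ 813 × (1 + 0.10062) = 894.8.

894.8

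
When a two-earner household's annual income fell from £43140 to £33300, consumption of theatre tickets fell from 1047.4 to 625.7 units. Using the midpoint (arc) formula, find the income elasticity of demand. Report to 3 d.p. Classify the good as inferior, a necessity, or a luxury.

ΔQ = 625.7 − 1047.4 = -421.7; midpoint Q̄ = (1047.4 + 625.7)/2 = 836.55.
ΔI = 33300 − 43140 = -9840; midpoint Ī = (43140 + 33300)/2 = 38220.
η = (ΔQ/Q̄) ÷ (ΔI/Ī) = (-421.7/836.55) ÷ (-9840/38220) = 1.958.
η > 1 ⇒ luxury.

1.958 (luxury)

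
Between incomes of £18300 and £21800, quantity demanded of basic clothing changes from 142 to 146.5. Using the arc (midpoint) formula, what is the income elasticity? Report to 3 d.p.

0.179

ΔQ = 146.5 − 142 = 4.5; midpoint Q̄ = (142 + 146.5)/2 = 144.25.
ΔI = 21800 − 18300 = 3500; midpoint Ī = (18300 + 21800)/2 = 20050.
η = (ΔQ/Q̄) ÷ (ΔI/Ī) = (4.5/144.25) ÷ (3500/20050) = 0.179.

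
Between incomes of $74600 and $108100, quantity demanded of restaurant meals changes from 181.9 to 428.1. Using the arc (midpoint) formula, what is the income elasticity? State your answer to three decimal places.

ΔQ = 428.1 − 181.9 = 246.2; midpoint Q̄ = (181.9 + 428.1)/2 = 305.
ΔI = 108100 − 74600 = 33500; midpoint Ī = (74600 + 108100)/2 = 91350.
η = (ΔQ/Q̄) ÷ (ΔI/Ī) = (246.2/305) ÷ (33500/91350) = 2.201.

2.201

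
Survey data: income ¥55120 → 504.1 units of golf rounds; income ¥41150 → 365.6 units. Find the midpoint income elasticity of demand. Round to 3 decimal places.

1.097

ΔQ = 365.6 − 504.1 = -138.5; midpoint Q̄ = (504.1 + 365.6)/2 = 434.85.
ΔI = 41150 − 55120 = -13970; midpoint Ī = (55120 + 41150)/2 = 48135.
η = (ΔQ/Q̄) ÷ (ΔI/Ī) = (-138.5/434.85) ÷ (-13970/48135) = 1.097.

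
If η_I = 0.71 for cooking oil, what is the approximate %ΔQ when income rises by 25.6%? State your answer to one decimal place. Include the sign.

18.2%

%ΔQ ≈ η × %ΔI = 0.71 × 25.6% = 18.2%.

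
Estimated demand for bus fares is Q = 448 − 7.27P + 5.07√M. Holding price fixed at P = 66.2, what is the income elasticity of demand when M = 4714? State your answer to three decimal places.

At P = 66.2, M = 4714: Q = 314.825.
Holding P constant, ∂Q/∂M = 5.07/(2√M) = 0.0369218.
η_M = (∂Q/∂M)·(M/Q) = 0.0369218 × (4714/314.825) = 0.553.

0.553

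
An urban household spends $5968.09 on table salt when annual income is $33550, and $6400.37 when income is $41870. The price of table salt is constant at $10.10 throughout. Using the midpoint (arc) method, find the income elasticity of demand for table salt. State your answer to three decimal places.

With a constant price, Q₁ = 5968.09/10.10 = 590.900 and Q₂ = 6400.37/10.10 = 633.700 (equivalently, work directly with expenditure since P cancels).
Midpoint %ΔQ = (6400.37 − 5968.09)/6184.23 = 0.06990; midpoint %ΔI = (41870 − 33550)/37710 = 0.22063.
η = 0.06990 / 0.22063 = 0.317.

0.317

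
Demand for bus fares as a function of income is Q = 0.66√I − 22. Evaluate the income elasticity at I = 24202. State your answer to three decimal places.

At I = 24202: Q = 80.676.
dQ/dI = 0.66/(2√I) = 0.00212123 at this income.
η = (dQ/dI)·(I/Q) = 0.00212123 × (24202/80.676) = 0.636.

0.636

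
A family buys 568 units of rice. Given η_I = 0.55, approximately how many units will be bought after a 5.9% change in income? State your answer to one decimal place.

586.4

%ΔQ ≈ η × %ΔI = 0.55 × 5.9% = 3.245%.
New Q ≈ 568 × (1 + 0.03245) = 586.4.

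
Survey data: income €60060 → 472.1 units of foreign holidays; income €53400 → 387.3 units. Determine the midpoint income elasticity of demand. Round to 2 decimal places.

1.68

ΔQ = 387.3 − 472.1 = -84.8; midpoint Q̄ = (472.1 + 387.3)/2 = 429.7.
ΔI = 53400 − 60060 = -6660; midpoint Ī = (60060 + 53400)/2 = 56730.
η = (ΔQ/Q̄) ÷ (ΔI/Ī) = (-84.8/429.7) ÷ (-6660/56730) = 1.68.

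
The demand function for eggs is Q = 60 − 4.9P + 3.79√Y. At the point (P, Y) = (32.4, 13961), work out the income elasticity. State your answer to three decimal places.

At P = 32.4, Y = 13961: Q = 349.054.
Holding P constant, ∂Q/∂Y = 3.79/(2√Y) = 0.016038.
η_Y = (∂Q/∂Y)·(Y/Q) = 0.016038 × (13961/349.054) = 0.641.

0.641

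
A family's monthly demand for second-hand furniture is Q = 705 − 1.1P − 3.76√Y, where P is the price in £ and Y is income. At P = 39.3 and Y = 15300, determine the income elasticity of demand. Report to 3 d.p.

-1.182

At P = 39.3, Y = 15300: Q = 196.684.
Holding P constant, ∂Q/∂Y = -3.76/(2√Y) = -0.0151989.
η_Y = (∂Q/∂Y)·(Y/Q) = -0.0151989 × (15300/196.684) = -1.182.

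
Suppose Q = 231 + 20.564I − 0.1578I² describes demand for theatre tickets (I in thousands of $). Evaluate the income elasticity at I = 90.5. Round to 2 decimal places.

-0.91

At I = 90.5: Q = 799.6206.
dQ/dI = 20.564 − 0.3156I = -7.99780.
η = (dQ/dI)·(I/Q) = -7.99780 × (90.5/799.6206) = -0.91.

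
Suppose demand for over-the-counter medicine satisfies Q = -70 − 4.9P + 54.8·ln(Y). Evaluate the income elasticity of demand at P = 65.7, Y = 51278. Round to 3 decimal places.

0.271

At P = 65.7, Y = 51278: Q = 202.377.
Holding P constant, ∂Q/∂Y = 54.8/Y = 0.00106868.
η_Y = (∂Q/∂Y)·(Y/Q) = 0.00106868 × (51278/202.377) = 0.271.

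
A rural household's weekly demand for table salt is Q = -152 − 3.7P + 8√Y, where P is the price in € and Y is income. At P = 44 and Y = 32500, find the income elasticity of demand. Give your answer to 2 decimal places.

At P = 44, Y = 32500: Q = 1127.421.
Holding P constant, ∂Q/∂Y = 8/(2√Y) = 0.022188.
η_Y = (∂Q/∂Y)·(Y/Q) = 0.022188 × (32500/1127.421) = 0.64.

0.64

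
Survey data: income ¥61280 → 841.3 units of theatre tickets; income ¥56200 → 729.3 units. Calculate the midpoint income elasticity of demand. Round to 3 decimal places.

1.649

ΔQ = 729.3 − 841.3 = -112; midpoint Q̄ = (841.3 + 729.3)/2 = 785.3.
ΔI = 56200 − 61280 = -5080; midpoint Ī = (61280 + 56200)/2 = 58740.
η = (ΔQ/Q̄) ÷ (ΔI/Ī) = (-112/785.3) ÷ (-5080/58740) = 1.649.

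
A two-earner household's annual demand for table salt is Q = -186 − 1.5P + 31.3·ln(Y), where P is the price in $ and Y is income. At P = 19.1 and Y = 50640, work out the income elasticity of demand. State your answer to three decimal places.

0.252

At P = 19.1, Y = 50640: Q = 124.407.
Holding P constant, ∂Q/∂Y = 31.3/Y = 0.000618088.
η_Y = (∂Q/∂Y)·(Y/Q) = 0.000618088 × (50640/124.407) = 0.252.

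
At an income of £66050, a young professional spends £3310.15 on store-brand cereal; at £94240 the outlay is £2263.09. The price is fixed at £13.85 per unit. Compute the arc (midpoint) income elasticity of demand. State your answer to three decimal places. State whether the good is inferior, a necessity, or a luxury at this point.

-1.068 (inferior good)

With a constant price, Q₁ = 3310.15/13.85 = 239.000 and Q₂ = 2263.09/13.85 = 163.400 (equivalently, work directly with expenditure since P cancels).
Midpoint %ΔQ = (2263.09 − 3310.15)/2786.62 = -0.37575; midpoint %ΔI = (94240 − 66050)/80145 = 0.35174.
η = -0.37575 / 0.35174 = -1.068.
η < 0 ⇒ inferior good.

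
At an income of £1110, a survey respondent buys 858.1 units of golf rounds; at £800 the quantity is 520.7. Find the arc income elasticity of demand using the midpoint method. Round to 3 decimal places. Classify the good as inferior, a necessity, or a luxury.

ΔQ = 520.7 − 858.1 = -337.4; midpoint Q̄ = (858.1 + 520.7)/2 = 689.4.
ΔI = 800 − 1110 = -310; midpoint Ī = (1110 + 800)/2 = 955.
η = (ΔQ/Q̄) ÷ (ΔI/Ī) = (-337.4/689.4) ÷ (-310/955) = 1.508.
η > 1 ⇒ luxury.

1.508 (luxury)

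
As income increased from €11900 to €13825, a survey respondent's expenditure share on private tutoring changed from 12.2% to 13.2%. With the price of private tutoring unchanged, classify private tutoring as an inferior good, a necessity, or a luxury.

The budget share rises as income rises, so η > 1.

luxury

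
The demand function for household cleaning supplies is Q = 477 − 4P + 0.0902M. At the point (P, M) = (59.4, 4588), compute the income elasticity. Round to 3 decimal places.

0.634

At P = 59.4, M = 4588: Q = 653.238.
Holding P constant, ∂Q/∂M = 0.0902.
η_M = (∂Q/∂M)·(M/Q) = 0.0902 × (4588/653.238) = 0.634.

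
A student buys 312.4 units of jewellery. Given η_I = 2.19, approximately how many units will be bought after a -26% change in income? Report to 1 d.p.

%ΔQ ≈ η × %ΔI = 2.19 × (-26%) = -56.94%.
New Q ≈ 312.4 × (1 − 0.5694) = 134.5.

134.5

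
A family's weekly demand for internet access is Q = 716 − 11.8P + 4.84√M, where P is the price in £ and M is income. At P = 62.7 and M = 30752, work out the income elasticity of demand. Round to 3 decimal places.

At P = 62.7, M = 30752: Q = 824.894.
Holding P constant, ∂Q/∂M = 4.84/(2√M) = 0.0138.
η_M = (∂Q/∂M)·(M/Q) = 0.0138 × (30752/824.894) = 0.514.

0.514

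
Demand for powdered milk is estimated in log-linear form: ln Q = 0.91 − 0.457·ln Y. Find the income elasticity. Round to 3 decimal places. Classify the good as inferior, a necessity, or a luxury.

-0.457 (inferior good)

In a log-linear demand, the coefficient on ln Y is the income elasticity.
So η = -0.457.
η < 0 ⇒ inferior good.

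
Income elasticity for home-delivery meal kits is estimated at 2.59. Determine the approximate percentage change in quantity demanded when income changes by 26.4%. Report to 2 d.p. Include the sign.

%ΔQ ≈ η × %ΔI = 2.59 × 26.4% = 68.38%.

68.38%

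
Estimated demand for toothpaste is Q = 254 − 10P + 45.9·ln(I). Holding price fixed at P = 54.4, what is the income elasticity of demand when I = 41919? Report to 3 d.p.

At P = 54.4, I = 41919: Q = 198.536.
Holding P constant, ∂Q/∂I = 45.9/I = 0.00109497.
η_I = (∂Q/∂I)·(I/Q) = 0.00109497 × (41919/198.536) = 0.231.

0.231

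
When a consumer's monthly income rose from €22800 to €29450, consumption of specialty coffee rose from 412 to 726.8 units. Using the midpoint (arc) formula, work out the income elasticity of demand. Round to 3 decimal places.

ΔQ = 726.8 − 412 = 314.8; midpoint Q̄ = (412 + 726.8)/2 = 569.4.
ΔI = 29450 − 22800 = 6650; midpoint Ī = (22800 + 29450)/2 = 26125.
η = (ΔQ/Q̄) ÷ (ΔI/Ī) = (314.8/569.4) ÷ (6650/26125) = 2.172.

2.172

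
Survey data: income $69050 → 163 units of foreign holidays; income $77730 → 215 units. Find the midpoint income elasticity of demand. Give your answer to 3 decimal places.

2.326

ΔQ = 215 − 163 = 52; midpoint Q̄ = (163 + 215)/2 = 189.
ΔI = 77730 − 69050 = 8680; midpoint Ī = (69050 + 77730)/2 = 73390.
η = (ΔQ/Q̄) ÷ (ΔI/Ī) = (52/189) ÷ (8680/73390) = 2.326.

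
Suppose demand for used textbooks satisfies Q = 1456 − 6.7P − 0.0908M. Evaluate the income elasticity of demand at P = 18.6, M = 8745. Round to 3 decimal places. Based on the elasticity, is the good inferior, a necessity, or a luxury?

At P = 18.6, M = 8745: Q = 537.334.
Holding P constant, ∂Q/∂M = −0.0908.
η_M = (∂Q/∂M)·(M/Q) = -0.0908 × (8745/537.334) = -1.478.
Since η < 0, this is an inferior good.

-1.478 (inferior good)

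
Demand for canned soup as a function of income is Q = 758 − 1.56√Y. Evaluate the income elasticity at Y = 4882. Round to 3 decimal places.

At Y = 4882: Q = 649.001.
dQ/dY = -1.56/(2√Y) = -0.0111634 at this income.
η = (dQ/dY)·(Y/Q) = -0.0111634 × (4882/649.001) = -0.084.

-0.084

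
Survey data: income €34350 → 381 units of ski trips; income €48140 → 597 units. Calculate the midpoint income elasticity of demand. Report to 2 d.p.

1.32

ΔQ = 597 − 381 = 216; midpoint Q̄ = (381 + 597)/2 = 489.
ΔI = 48140 − 34350 = 13790; midpoint Ī = (34350 + 48140)/2 = 41245.
η = (ΔQ/Q̄) ÷ (ΔI/Ī) = (216/489) ÷ (13790/41245) = 1.32.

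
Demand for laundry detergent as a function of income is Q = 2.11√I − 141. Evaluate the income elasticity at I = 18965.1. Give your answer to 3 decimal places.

At I = 18965.1: Q = 149.576.
dQ/dI = 2.11/(2√I) = 0.00766081 at this income.
η = (dQ/dI)·(I/Q) = 0.00766081 × (18965.1/149.576) = 0.971.

0.971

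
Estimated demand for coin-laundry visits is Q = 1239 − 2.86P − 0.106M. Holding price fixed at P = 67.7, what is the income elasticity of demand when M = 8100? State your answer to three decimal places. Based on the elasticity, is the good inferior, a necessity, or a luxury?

-4.597 (inferior good)

At P = 67.7, M = 8100: Q = 186.778.
Holding P constant, ∂Q/∂M = −0.106.
η_M = (∂Q/∂M)·(M/Q) = -0.106 × (8100/186.778) = -4.597.
Since η < 0, this is an inferior good.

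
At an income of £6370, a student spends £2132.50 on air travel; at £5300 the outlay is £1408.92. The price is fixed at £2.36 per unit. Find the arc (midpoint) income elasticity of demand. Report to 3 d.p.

With a constant price, Q₁ = 2132.50/2.36 = 903.602 and Q₂ = 1408.92/2.36 = 597.000 (equivalently, work directly with expenditure since P cancels).
Midpoint %ΔQ = (1408.92 − 2132.50)/1770.71 = -0.40864; midpoint %ΔI = (5300 − 6370)/5835 = -0.18338.
η = -0.40864 / -0.18338 = 2.228.

2.228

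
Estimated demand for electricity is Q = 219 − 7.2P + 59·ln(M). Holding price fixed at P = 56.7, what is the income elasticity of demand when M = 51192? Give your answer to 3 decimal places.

At P = 56.7, M = 51192: Q = 450.517.
Holding P constant, ∂Q/∂M = 59/M = 0.00115252.
η_M = (∂Q/∂M)·(M/Q) = 0.00115252 × (51192/450.517) = 0.131.

0.131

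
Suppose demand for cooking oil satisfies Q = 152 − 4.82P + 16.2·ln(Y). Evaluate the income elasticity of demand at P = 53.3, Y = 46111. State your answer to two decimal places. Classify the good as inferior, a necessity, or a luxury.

At P = 53.3, Y = 46111: Q = 69.063.
Holding P constant, ∂Q/∂Y = 16.2/Y = 0.000351326.
η_Y = (∂Q/∂Y)·(Y/Q) = 0.000351326 × (46111/69.063) = 0.23.
Since 0 < η < 1, this is a necessity.

0.23 (necessity)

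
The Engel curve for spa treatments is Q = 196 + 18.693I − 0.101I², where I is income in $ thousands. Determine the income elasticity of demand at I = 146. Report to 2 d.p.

-2.04

At I = 146: Q = 772.2620.
dQ/dI = 18.693 − 0.202I = -10.79900.
η = (dQ/dI)·(I/Q) = -10.79900 × (146/772.2620) = -2.04.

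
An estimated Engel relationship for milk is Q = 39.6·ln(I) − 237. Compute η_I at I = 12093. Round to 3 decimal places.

At I = 12093: Q = 135.255.
dQ/dI = 39.6/I = 0.00327462 at this income.
η = (dQ/dI)·(I/Q) = 0.00327462 × (12093/135.255) = 0.293.

0.293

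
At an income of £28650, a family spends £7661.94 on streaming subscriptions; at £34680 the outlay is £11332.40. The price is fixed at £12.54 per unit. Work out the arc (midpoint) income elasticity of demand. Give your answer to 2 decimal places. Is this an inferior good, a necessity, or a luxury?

With a constant price, Q₁ = 7661.94/12.54 = 611.000 and Q₂ = 11332.40/12.54 = 903.700 (equivalently, work directly with expenditure since P cancels).
Midpoint %ΔQ = (11332.40 − 7661.94)/9497.17 = 0.38648; midpoint %ΔI = (34680 − 28650)/31665 = 0.19043.
η = 0.38648 / 0.19043 = 2.03.
η > 1 ⇒ luxury.

2.03 (luxury)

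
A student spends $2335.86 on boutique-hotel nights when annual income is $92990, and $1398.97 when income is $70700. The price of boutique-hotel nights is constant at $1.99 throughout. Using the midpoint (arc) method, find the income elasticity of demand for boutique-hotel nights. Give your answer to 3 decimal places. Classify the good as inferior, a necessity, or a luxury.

With a constant price, Q₁ = 2335.86/1.99 = 1173.799 and Q₂ = 1398.97/1.99 = 703.000 (equivalently, work directly with expenditure since P cancels).
Midpoint %ΔQ = (1398.97 − 2335.86)/1867.42 = -0.50170; midpoint %ΔI = (70700 − 92990)/81845 = -0.27234.
η = -0.50170 / -0.27234 = 1.842.
η > 1 ⇒ luxury.

1.842 (luxury)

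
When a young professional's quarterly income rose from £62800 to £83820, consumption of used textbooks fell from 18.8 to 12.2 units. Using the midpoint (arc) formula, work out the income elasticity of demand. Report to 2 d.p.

ΔQ = 12.2 − 18.8 = -6.6; midpoint Q̄ = (18.8 + 12.2)/2 = 15.5.
ΔI = 83820 − 62800 = 21020; midpoint Ī = (62800 + 83820)/2 = 73310.
η = (ΔQ/Q̄) ÷ (ΔI/Ī) = (-6.6/15.5) ÷ (21020/73310) = -1.49.

-1.49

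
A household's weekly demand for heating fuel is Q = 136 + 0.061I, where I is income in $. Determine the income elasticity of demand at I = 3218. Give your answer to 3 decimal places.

0.591

At I = 3218: Q = 332.298.
dQ/dI = 0.061.
η = (dQ/dI)·(I/Q) = 0.061 × (3218/332.298) = 0.591.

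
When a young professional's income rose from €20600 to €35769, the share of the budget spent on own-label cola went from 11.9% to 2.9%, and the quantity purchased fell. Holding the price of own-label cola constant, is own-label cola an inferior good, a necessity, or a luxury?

inferior good

Quantity demanded falls as income rises, so η < 0.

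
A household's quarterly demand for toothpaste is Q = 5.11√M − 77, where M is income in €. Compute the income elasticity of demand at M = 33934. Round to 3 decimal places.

0.545

At M = 33934: Q = 864.322.
dQ/dM = 5.11/(2√M) = 0.0138699 at this income.
η = (dQ/dM)·(M/Q) = 0.0138699 × (33934/864.322) = 0.545.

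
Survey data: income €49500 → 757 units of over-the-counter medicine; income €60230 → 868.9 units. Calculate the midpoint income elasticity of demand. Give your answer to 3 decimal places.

0.704

ΔQ = 868.9 − 757 = 111.9; midpoint Q̄ = (757 + 868.9)/2 = 812.95.
ΔI = 60230 − 49500 = 10730; midpoint Ī = (49500 + 60230)/2 = 54865.
η = (ΔQ/Q̄) ÷ (ΔI/Ī) = (111.9/812.95) ÷ (10730/54865) = 0.704.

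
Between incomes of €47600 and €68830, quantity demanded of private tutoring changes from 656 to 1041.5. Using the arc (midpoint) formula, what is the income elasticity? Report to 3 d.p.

1.245

ΔQ = 1041.5 − 656 = 385.5; midpoint Q̄ = (656 + 1041.5)/2 = 848.75.
ΔI = 68830 − 47600 = 21230; midpoint Ī = (47600 + 68830)/2 = 58215.
η = (ΔQ/Q̄) ÷ (ΔI/Ī) = (385.5/848.75) ÷ (21230/58215) = 1.245.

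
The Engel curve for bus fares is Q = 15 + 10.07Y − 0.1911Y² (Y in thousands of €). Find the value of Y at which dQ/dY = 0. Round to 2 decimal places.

dQ/dY = 10.07 − 0.3822Y.
The good is inferior where dQ/dY < 0. Setting dQ/dY = 0 gives Y = 10.07 / 0.3822 = 26.35.

26.35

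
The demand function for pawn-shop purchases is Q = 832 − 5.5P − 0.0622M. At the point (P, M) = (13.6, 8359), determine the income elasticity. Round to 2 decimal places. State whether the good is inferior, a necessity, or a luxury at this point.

At P = 13.6, M = 8359: Q = 237.270.
Holding P constant, ∂Q/∂M = −0.0622.
η_M = (∂Q/∂M)·(M/Q) = -0.0622 × (8359/237.270) = -2.19.
Since η < 0, this is an inferior good.

-2.19 (inferior good)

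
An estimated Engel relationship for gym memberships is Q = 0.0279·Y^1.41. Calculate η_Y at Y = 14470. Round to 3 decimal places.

For Q = A·Y^β the income elasticity is constant and equal to β.
Here β = 1.41, so η = 1.410.

1.410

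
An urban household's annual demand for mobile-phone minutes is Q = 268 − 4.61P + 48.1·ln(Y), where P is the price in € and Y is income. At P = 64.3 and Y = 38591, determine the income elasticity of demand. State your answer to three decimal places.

0.100

At P = 64.3, Y = 38591: Q = 479.550.
Holding P constant, ∂Q/∂Y = 48.1/Y = 0.0012464.
η_Y = (∂Q/∂Y)·(Y/Q) = 0.0012464 × (38591/479.550) = 0.100.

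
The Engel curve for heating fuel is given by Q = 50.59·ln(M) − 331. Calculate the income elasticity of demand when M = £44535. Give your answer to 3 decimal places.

At M = 44535: Q = 210.517.
dQ/dM = 50.59/M = 0.00113596 at this income.
η = (dQ/dM)·(M/Q) = 0.00113596 × (44535/210.517) = 0.240.

0.240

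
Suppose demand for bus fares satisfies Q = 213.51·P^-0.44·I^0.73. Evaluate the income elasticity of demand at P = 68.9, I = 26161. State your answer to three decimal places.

0.730

For a multiplicative demand Q = A·P^α·I^β, the income elasticity is β everywhere.
Here β = 0.73, so η = 0.730.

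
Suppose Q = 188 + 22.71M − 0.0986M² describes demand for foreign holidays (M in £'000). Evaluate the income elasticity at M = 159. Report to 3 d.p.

At M = 159: Q = 1306.1834.
dQ/dM = 22.71 − 0.1972M = -8.64480.
η = (dQ/dM)·(M/Q) = -8.64480 × (159/1306.1834) = -1.052.

-1.052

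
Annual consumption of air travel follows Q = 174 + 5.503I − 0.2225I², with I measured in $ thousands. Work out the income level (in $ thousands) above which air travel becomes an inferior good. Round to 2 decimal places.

12.37

dQ/dI = 5.503 − 0.445I.
The good is inferior where dQ/dI < 0. Setting dQ/dI = 0 gives I = 5.503 / 0.445 = 12.37.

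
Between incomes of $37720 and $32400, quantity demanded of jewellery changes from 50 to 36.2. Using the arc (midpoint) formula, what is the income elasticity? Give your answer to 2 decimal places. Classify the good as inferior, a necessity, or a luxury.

ΔQ = 36.2 − 50 = -13.8; midpoint Q̄ = (50 + 36.2)/2 = 43.1.
ΔI = 32400 − 37720 = -5320; midpoint Ī = (37720 + 32400)/2 = 35060.
η = (ΔQ/Q̄) ÷ (ΔI/Ī) = (-13.8/43.1) ÷ (-5320/35060) = 2.11.
η > 1 ⇒ luxury.

2.11 (luxury)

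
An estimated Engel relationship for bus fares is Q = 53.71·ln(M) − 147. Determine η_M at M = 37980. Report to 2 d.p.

0.13

At M = 37980: Q = 419.362.
dQ/dM = 53.71/M = 0.00141417 at this income.
η = (dQ/dM)·(M/Q) = 0.00141417 × (37980/419.362) = 0.13.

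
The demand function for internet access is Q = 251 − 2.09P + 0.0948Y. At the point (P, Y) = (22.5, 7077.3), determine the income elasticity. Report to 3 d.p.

0.767

At P = 22.5, Y = 7077.3: Q = 874.903.
Holding P constant, ∂Q/∂Y = 0.0948.
η_Y = (∂Q/∂Y)·(Y/Q) = 0.0948 × (7077.3/874.903) = 0.767.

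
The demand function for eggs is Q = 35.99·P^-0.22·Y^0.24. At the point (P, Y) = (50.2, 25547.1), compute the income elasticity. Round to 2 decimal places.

For a multiplicative demand Q = A·P^α·Y^β, the income elasticity is β everywhere.
Here β = 0.24, so η = 0.24.

0.24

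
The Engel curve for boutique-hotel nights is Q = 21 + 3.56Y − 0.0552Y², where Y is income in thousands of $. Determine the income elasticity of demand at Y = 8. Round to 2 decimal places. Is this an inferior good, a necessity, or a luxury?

At Y = 8: Q = 45.9472.
dQ/dY = 3.56 − 0.1104Y = 2.67680.
η = (dQ/dY)·(Y/Q) = 2.67680 × (8/45.9472) = 0.47.
0 < η < 1 ⇒ necessity.

0.47 (necessity)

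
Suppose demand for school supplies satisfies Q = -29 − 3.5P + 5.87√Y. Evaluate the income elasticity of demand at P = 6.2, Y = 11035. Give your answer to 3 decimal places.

0.545

At P = 6.2, Y = 11035: Q = 565.929.
Holding P constant, ∂Q/∂Y = 5.87/(2√Y) = 0.0279397.
η_Y = (∂Q/∂Y)·(Y/Q) = 0.0279397 × (11035/565.929) = 0.545.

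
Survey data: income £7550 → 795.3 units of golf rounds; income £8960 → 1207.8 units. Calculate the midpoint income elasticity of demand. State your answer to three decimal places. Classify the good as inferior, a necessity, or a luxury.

2.411 (luxury)

ΔQ = 1207.8 − 795.3 = 412.5; midpoint Q̄ = (795.3 + 1207.8)/2 = 1001.55.
ΔI = 8960 − 7550 = 1410; midpoint Ī = (7550 + 8960)/2 = 8255.
η = (ΔQ/Q̄) ÷ (ΔI/Ī) = (412.5/1001.55) ÷ (1410/8255) = 2.411.
η > 1 ⇒ luxury.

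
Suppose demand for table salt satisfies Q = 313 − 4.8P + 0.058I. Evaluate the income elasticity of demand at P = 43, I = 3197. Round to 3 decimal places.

At P = 43, I = 3197: Q = 292.026.
Holding P constant, ∂Q/∂I = 0.058.
η_I = (∂Q/∂I)·(I/Q) = 0.058 × (3197/292.026) = 0.635.

0.635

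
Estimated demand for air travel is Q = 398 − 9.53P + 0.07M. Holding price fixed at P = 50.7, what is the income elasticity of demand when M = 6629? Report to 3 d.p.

1.225

At P = 50.7, M = 6629: Q = 378.859.
Holding P constant, ∂Q/∂M = 0.07.
η_M = (∂Q/∂M)·(M/Q) = 0.07 × (6629/378.859) = 1.225.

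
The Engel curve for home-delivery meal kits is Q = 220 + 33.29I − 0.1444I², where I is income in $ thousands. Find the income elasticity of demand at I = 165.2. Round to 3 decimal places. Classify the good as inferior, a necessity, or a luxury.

At I = 165.2: Q = 1778.6818.
dQ/dI = 33.29 − 0.2888I = -14.41976.
η = (dQ/dI)·(I/Q) = -14.41976 × (165.2/1778.6818) = -1.339.
η < 0 ⇒ inferior good.

-1.339 (inferior good)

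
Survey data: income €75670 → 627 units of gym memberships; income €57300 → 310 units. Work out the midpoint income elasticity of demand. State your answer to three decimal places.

ΔQ = 310 − 627 = -317; midpoint Q̄ = (627 + 310)/2 = 468.5.
ΔI = 57300 − 75670 = -18370; midpoint Ī = (75670 + 57300)/2 = 66485.
η = (ΔQ/Q̄) ÷ (ΔI/Ī) = (-317/468.5) ÷ (-18370/66485) = 2.449.

2.449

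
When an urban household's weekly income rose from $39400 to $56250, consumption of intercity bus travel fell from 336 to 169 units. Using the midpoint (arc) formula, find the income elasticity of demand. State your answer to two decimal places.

ΔQ = 169 − 336 = -167; midpoint Q̄ = (336 + 169)/2 = 252.5.
ΔI = 56250 − 39400 = 16850; midpoint Ī = (39400 + 56250)/2 = 47825.
η = (ΔQ/Q̄) ÷ (ΔI/Ī) = (-167/252.5) ÷ (16850/47825) = -1.88.

-1.88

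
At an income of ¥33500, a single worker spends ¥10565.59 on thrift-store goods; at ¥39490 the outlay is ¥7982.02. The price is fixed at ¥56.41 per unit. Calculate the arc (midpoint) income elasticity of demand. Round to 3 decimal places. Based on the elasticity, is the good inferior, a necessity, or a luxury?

With a constant price, Q₁ = 10565.59/56.41 = 187.300 and Q₂ = 7982.02/56.41 = 141.500 (equivalently, work directly with expenditure since P cancels).
Midpoint %ΔQ = (7982.02 − 10565.59)/9273.81 = -0.27859; midpoint %ΔI = (39490 − 33500)/36495 = 0.16413.
η = -0.27859 / 0.16413 = -1.697.
η < 0 ⇒ inferior good.

-1.697 (inferior good)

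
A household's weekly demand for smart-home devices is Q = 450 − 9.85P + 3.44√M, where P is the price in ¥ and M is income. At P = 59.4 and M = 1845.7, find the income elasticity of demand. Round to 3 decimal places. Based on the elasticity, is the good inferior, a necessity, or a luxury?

5.819 (luxury)

At P = 59.4, M = 1845.7: Q = 12.698.
Holding P constant, ∂Q/∂M = 3.44/(2√M) = 0.0400357.
η_M = (∂Q/∂M)·(M/Q) = 0.0400357 × (1845.7/12.698) = 5.819.
Since η > 1, this is a luxury.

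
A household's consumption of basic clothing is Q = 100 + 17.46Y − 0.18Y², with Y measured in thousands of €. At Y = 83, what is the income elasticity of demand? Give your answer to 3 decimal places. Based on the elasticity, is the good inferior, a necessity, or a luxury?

-3.334 (inferior good)

At Y = 83: Q = 309.1600.
dQ/dY = 17.46 − 0.36Y = -12.42000.
η = (dQ/dY)·(Y/Q) = -12.42000 × (83/309.1600) = -3.334.
η < 0 ⇒ inferior good.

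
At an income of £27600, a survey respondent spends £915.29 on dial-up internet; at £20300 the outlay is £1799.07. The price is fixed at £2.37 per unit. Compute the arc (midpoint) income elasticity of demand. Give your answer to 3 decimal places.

With a constant price, Q₁ = 915.29/2.37 = 386.198 and Q₂ = 1799.07/2.37 = 759.101 (equivalently, work directly with expenditure since P cancels).
Midpoint %ΔQ = (1799.07 − 915.29)/1357.18 = 0.65119; midpoint %ΔI = (20300 − 27600)/23950 = -0.30480.
η = 0.65119 / -0.30480 = -2.136.

-2.136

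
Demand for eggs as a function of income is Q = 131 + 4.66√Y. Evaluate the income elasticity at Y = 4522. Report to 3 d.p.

At Y = 4522: Q = 444.366.
dQ/dY = 4.66/(2√Y) = 0.034649 at this income.
η = (dQ/dY)·(Y/Q) = 0.034649 × (4522/444.366) = 0.353.

0.353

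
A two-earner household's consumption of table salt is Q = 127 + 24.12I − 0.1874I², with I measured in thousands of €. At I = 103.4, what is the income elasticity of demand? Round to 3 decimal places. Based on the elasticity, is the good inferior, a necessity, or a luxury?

-2.451 (inferior good)

At I = 103.4: Q = 617.4097.
dQ/dI = 24.12 − 0.3748I = -14.63432.
η = (dQ/dI)·(I/Q) = -14.63432 × (103.4/617.4097) = -2.451.
η < 0 ⇒ inferior good.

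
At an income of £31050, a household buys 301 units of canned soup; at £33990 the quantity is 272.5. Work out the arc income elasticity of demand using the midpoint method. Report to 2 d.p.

ΔQ = 272.5 − 301 = -28.5; midpoint Q̄ = (301 + 272.5)/2 = 286.75.
ΔI = 33990 − 31050 = 2940; midpoint Ī = (31050 + 33990)/2 = 32520.
η = (ΔQ/Q̄) ÷ (ΔI/Ī) = (-28.5/286.75) ÷ (2940/32520) = -1.10.

-1.10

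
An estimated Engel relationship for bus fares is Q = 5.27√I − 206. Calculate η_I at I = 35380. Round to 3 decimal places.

0.631

At I = 35380: Q = 785.264.
dQ/dI = 5.27/(2√I) = 0.0140088 at this income.
η = (dQ/dI)·(I/Q) = 0.0140088 × (35380/785.264) = 0.631.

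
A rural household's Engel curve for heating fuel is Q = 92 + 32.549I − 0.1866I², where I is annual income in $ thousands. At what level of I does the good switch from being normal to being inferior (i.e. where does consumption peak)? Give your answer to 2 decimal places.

dQ/dI = 32.549 − 0.3732I.
The good is inferior where dQ/dI < 0. Setting dQ/dI = 0 gives I = 32.549 / 0.3732 = 87.22.

87.22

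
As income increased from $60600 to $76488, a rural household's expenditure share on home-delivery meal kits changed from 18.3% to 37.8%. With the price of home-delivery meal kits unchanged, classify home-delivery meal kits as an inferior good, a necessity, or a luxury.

The budget share rises as income rises, so η > 1.

luxury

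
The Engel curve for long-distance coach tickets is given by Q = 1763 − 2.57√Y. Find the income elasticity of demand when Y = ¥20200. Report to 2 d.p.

At Y = 20200: Q = 1397.734.
dQ/dY = -2.57/(2√Y) = -0.00904123 at this income.
η = (dQ/dY)·(Y/Q) = -0.00904123 × (20200/1397.734) = -0.13.

-0.13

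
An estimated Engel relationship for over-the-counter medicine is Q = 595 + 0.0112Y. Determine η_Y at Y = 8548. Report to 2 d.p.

0.14

At Y = 8548: Q = 690.738.
dQ/dY = 0.0112.
η = (dQ/dY)·(Y/Q) = 0.0112 × (8548/690.738) = 0.14.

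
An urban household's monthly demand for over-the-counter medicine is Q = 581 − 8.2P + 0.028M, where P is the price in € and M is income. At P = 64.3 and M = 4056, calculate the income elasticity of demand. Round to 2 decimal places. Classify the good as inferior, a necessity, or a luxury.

At P = 64.3, M = 4056: Q = 167.308.
Holding P constant, ∂Q/∂M = 0.028.
η_M = (∂Q/∂M)·(M/Q) = 0.028 × (4056/167.308) = 0.68.
Since 0 < η < 1, this is a necessity.

0.68 (necessity)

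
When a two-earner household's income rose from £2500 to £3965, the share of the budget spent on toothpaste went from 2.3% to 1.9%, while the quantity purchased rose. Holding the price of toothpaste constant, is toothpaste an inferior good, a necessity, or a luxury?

Quantity rises but the budget share falls as income rises, so 0 < η < 1.

necessity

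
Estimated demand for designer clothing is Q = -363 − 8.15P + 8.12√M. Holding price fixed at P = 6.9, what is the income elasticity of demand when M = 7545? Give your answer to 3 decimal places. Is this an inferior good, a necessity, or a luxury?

At P = 6.9, M = 7545: Q = 286.084.
Holding P constant, ∂Q/∂M = 8.12/(2√M) = 0.0467408.
η_M = (∂Q/∂M)·(M/Q) = 0.0467408 × (7545/286.084) = 1.233.
Since η > 1, this is a luxury.

1.233 (luxury)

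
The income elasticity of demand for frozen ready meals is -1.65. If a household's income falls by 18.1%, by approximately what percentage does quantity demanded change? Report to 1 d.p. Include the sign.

%ΔQ ≈ η × %ΔI = -1.65 × (-18.1%) = 29.9%.

29.9%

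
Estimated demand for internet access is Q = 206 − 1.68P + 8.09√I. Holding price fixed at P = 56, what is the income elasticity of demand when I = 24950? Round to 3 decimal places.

At P = 56, I = 24950: Q = 1389.782.
Holding P constant, ∂Q/∂I = 8.09/(2√I) = 0.0256084.
η_I = (∂Q/∂I)·(I/Q) = 0.0256084 × (24950/1389.782) = 0.460.

0.460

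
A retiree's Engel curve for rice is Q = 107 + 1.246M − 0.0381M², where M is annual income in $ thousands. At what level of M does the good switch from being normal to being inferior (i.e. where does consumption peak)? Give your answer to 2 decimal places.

dQ/dM = 1.246 − 0.0762M.
The good is inferior where dQ/dM < 0. Setting dQ/dM = 0 gives M = 1.246 / 0.0762 = 16.35.

16.35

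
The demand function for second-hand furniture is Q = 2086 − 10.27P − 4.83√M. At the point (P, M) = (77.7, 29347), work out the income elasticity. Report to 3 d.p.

-0.898

At P = 77.7, M = 29347: Q = 460.595.
Holding P constant, ∂Q/∂M = -4.83/(2√M) = -0.0140973.
η_M = (∂Q/∂M)·(M/Q) = -0.0140973 × (29347/460.595) = -0.898.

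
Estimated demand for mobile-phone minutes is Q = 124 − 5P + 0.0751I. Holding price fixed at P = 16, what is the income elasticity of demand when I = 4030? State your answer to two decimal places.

At P = 16, I = 4030: Q = 346.653.
Holding P constant, ∂Q/∂I = 0.0751.
η_I = (∂Q/∂I)·(I/Q) = 0.0751 × (4030/346.653) = 0.87.

0.87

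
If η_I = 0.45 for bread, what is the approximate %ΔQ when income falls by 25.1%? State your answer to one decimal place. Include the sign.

-11.3%

%ΔQ ≈ η × %ΔI = 0.45 × (-25.1%) = -11.3%.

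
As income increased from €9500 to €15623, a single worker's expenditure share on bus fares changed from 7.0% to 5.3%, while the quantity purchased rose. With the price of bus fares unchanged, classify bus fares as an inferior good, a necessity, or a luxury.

Quantity rises but the budget share falls as income rises, so 0 < η < 1.

necessity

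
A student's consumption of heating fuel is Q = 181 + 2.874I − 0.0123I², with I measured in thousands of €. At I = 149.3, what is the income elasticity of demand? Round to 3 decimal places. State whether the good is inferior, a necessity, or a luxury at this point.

At I = 149.3: Q = 335.9152.
dQ/dI = 2.874 − 0.0246I = -0.79878.
η = (dQ/dI)·(I/Q) = -0.79878 × (149.3/335.9152) = -0.355.
η < 0 ⇒ inferior good.

-0.355 (inferior good)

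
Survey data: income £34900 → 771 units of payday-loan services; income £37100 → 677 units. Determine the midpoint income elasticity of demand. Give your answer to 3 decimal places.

ΔQ = 677 − 771 = -94; midpoint Q̄ = (771 + 677)/2 = 724.
ΔI = 37100 − 34900 = 2200; midpoint Ī = (34900 + 37100)/2 = 36000.
η = (ΔQ/Q̄) ÷ (ΔI/Ī) = (-94/724) ÷ (2200/36000) = -2.125.

-2.125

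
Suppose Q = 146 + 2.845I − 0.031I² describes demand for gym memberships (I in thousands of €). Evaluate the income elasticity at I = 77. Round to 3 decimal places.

-0.819

At I = 77: Q = 181.2660.
dQ/dI = 2.845 − 0.062I = -1.92900.
η = (dQ/dI)·(I/Q) = -1.92900 × (77/181.2660) = -0.819.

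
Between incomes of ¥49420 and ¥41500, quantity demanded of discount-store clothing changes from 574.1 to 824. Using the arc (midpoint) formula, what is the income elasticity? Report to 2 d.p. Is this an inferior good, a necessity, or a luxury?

-2.05 (inferior good)

ΔQ = 824 − 574.1 = 249.9; midpoint Q̄ = (574.1 + 824)/2 = 699.05.
ΔI = 41500 − 49420 = -7920; midpoint Ī = (49420 + 41500)/2 = 45460.
η = (ΔQ/Q̄) ÷ (ΔI/Ī) = (249.9/699.05) ÷ (-7920/45460) = -2.05.
η < 0 ⇒ inferior good.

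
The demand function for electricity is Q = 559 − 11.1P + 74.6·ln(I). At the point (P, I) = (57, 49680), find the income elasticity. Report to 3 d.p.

At P = 57, I = 49680: Q = 732.976.
Holding P constant, ∂Q/∂I = 74.6/I = 0.00150161.
η_I = (∂Q/∂I)·(I/Q) = 0.00150161 × (49680/732.976) = 0.102.

0.102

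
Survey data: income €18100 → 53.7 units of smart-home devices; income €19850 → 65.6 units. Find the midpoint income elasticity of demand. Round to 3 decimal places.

2.163

ΔQ = 65.6 − 53.7 = 11.9; midpoint Q̄ = (53.7 + 65.6)/2 = 59.65.
ΔI = 19850 − 18100 = 1750; midpoint Ī = (18100 + 19850)/2 = 18975.
η = (ΔQ/Q̄) ÷ (ΔI/Ī) = (11.9/59.65) ÷ (1750/18975) = 2.163.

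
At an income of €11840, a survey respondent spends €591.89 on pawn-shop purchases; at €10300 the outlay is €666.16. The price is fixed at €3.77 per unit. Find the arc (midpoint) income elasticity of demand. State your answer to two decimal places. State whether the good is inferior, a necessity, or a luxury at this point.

With a constant price, Q₁ = 591.89/3.77 = 157.000 and Q₂ = 666.16/3.77 = 176.700 (equivalently, work directly with expenditure since P cancels).
Midpoint %ΔQ = (666.16 − 591.89)/629.03 = 0.11807; midpoint %ΔI = (10300 − 11840)/11070 = -0.13911.
η = 0.11807 / -0.13911 = -0.85.
η < 0 ⇒ inferior good.

-0.85 (inferior good)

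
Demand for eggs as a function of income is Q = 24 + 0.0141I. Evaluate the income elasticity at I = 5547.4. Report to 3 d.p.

0.765

At I = 5547.4: Q = 102.218.
dQ/dI = 0.0141.
η = (dQ/dI)·(I/Q) = 0.0141 × (5547.4/102.218) = 0.765.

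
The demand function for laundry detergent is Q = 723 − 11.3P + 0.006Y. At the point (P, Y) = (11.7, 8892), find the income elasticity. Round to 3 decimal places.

At P = 11.7, Y = 8892: Q = 644.142.
Holding P constant, ∂Q/∂Y = 0.006.
η_Y = (∂Q/∂Y)·(Y/Q) = 0.006 × (8892/644.142) = 0.083.

0.083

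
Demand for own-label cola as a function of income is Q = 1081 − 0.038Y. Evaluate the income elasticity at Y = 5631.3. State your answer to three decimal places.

At Y = 5631.3: Q = 867.011.
dQ/dY = −0.038.
η = (dQ/dY)·(Y/Q) = -0.038 × (5631.3/867.011) = -0.247.

-0.247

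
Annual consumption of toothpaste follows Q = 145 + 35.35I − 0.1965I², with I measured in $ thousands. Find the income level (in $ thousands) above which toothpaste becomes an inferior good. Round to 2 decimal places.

89.95

dQ/dI = 35.35 − 0.393I.
The good is inferior where dQ/dI < 0. Setting dQ/dI = 0 gives I = 35.35 / 0.393 = 89.95.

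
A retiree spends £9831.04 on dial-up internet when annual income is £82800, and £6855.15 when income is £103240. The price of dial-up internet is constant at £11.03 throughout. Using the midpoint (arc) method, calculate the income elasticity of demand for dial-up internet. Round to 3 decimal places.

-1.623

With a constant price, Q₁ = 9831.04/11.03 = 891.300 and Q₂ = 6855.15/11.03 = 621.500 (equivalently, work directly with expenditure since P cancels).
Midpoint %ΔQ = (6855.15 − 9831.04)/8343.10 = -0.35669; midpoint %ΔI = (103240 − 82800)/93020 = 0.21974.
η = -0.35669 / 0.21974 = -1.623.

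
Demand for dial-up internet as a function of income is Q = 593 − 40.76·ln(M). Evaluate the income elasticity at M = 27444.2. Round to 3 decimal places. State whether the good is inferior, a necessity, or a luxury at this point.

At M = 27444.2: Q = 176.436.
dQ/dM = -40.76/M = -0.0014852 at this income.
η = (dQ/dM)·(M/Q) = -0.0014852 × (27444.2/176.436) = -0.231.
Since η < 0, the good is an inferior good.

-0.231 (inferior good)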